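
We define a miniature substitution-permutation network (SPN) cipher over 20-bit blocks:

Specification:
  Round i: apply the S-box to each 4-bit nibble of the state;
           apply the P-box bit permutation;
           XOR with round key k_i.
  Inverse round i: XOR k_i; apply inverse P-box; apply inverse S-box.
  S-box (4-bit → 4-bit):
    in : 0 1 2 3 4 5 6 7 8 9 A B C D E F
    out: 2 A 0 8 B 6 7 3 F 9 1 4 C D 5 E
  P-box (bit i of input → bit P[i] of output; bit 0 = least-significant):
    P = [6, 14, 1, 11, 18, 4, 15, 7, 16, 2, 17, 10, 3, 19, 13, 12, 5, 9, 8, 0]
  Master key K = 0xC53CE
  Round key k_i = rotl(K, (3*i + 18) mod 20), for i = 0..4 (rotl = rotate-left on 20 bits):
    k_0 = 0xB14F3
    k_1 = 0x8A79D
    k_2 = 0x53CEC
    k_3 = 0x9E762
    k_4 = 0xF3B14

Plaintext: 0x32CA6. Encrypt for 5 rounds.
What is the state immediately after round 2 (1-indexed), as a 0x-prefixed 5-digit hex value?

s_0 = plaintext = 0x32CA6
s_1 = Round(s_0, k_0) = 0xD50B0
s_2 = Round(s_1, k_1) = 0x046B8
s_3 = Round(s_2, k_2) = 0xEE6A2
s_4 = Round(s_3, k_3) = 0xEC64E
s_5 = Round(s_4, k_4) = 0x80AE2

0x046B8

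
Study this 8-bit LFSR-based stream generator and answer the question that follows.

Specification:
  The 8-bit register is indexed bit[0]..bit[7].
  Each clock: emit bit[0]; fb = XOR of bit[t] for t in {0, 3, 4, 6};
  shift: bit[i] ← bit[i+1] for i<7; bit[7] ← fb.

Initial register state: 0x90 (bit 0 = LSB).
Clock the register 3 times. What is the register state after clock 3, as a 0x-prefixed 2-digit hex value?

0xB2

reg_0 = 0x90
clock 1: out=0, reg = 0xC8
clock 2: out=0, reg = 0x64
clock 3: out=0, reg = 0xB2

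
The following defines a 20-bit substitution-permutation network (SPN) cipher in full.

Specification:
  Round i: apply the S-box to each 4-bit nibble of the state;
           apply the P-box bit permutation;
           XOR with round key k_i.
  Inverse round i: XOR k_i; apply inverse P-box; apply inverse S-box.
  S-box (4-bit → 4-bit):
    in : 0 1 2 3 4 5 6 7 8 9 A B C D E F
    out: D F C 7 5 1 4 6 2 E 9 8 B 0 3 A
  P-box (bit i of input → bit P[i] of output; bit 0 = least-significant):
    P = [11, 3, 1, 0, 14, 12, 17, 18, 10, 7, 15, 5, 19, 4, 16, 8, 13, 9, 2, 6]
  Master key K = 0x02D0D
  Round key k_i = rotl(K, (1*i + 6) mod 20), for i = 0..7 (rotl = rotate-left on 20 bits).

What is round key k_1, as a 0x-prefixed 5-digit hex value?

0x68681

K = 0x02D0D
k_0 = rotl(K, (1*0+6) mod 20) = rotl(K, 6) = 0xB4340
k_1 = rotl(K, (1*1+6) mod 20) = rotl(K, 7) = 0x68681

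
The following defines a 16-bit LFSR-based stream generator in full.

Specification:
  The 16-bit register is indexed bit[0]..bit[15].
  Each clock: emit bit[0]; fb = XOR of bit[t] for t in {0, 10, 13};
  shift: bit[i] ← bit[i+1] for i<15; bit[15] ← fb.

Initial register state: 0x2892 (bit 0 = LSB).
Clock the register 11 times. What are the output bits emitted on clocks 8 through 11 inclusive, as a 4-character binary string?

reg_0 = 0x2892
clock 1: out=0, reg = 0x9449
clock 2: out=1, reg = 0x4A24
clock 3: out=0, reg = 0x2512
clock 4: out=0, reg = 0x1289
clock 5: out=1, reg = 0x8944
clock 6: out=0, reg = 0x44A2
clock 7: out=0, reg = 0xA251
clock 8: out=1, reg = 0x5128
clock 9: out=0, reg = 0x2894
clock 10: out=0, reg = 0x944A
clock 11: out=0, reg = 0xCA25

1000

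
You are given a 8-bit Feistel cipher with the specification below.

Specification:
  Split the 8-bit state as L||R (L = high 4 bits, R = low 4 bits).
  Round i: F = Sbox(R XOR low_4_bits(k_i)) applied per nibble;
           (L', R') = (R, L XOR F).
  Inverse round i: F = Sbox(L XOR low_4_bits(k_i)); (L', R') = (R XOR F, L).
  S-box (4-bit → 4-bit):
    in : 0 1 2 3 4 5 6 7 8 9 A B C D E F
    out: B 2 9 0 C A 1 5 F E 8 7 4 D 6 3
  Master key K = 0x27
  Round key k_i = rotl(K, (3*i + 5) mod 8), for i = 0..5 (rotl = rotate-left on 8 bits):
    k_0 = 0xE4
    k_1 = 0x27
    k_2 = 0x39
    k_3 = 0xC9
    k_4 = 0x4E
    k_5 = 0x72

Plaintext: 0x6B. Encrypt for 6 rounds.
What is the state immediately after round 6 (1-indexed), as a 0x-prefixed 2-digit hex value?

s_0 = plaintext = 0x6B
s_1 = Round(s_0, k_0) = 0xB5
s_2 = Round(s_1, k_1) = 0x52
s_3 = Round(s_2, k_2) = 0x22
s_4 = Round(s_3, k_3) = 0x25
s_5 = Round(s_4, k_4) = 0x55
s_6 = Round(s_5, k_5) = 0x50

0x50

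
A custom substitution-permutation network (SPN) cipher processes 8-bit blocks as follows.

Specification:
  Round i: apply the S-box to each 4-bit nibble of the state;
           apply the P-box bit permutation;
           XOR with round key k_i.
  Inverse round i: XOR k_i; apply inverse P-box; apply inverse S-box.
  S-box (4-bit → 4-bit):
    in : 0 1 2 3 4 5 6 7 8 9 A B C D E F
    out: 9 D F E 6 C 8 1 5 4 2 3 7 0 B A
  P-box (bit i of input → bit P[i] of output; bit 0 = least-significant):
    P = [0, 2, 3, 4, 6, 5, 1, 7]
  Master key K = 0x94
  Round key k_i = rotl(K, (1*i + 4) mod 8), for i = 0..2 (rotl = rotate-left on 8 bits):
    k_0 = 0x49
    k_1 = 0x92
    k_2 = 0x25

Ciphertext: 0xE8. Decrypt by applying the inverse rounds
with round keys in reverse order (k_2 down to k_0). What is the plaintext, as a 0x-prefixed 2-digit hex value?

s_0 = ciphertext = 0xE8
s_1 = InvRound(s_0, k_2) = 0x0C
s_2 = InvRound(s_1, k_1) = 0x53
s_3 = InvRound(s_2, k_0) = 0x95

0x95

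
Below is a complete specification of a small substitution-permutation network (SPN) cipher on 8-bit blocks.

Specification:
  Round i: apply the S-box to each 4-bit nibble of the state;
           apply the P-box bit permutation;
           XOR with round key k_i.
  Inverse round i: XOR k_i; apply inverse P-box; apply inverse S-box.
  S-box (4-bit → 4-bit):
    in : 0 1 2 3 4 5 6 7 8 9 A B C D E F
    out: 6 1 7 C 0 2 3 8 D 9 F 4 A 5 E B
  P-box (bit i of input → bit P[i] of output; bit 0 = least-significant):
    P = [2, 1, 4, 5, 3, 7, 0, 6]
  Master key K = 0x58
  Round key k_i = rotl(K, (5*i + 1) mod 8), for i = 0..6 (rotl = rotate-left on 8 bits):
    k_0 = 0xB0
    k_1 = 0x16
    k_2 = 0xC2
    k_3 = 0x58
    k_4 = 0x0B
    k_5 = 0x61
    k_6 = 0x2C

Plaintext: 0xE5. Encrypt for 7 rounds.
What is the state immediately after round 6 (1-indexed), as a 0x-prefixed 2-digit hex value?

s_0 = plaintext = 0xE5
s_1 = Round(s_0, k_0) = 0x73
s_2 = Round(s_1, k_1) = 0x66
s_3 = Round(s_2, k_2) = 0x4C
s_4 = Round(s_3, k_3) = 0x7A
s_5 = Round(s_4, k_4) = 0x7D
s_6 = Round(s_5, k_5) = 0x35
s_7 = Round(s_6, k_6) = 0x6F

0x35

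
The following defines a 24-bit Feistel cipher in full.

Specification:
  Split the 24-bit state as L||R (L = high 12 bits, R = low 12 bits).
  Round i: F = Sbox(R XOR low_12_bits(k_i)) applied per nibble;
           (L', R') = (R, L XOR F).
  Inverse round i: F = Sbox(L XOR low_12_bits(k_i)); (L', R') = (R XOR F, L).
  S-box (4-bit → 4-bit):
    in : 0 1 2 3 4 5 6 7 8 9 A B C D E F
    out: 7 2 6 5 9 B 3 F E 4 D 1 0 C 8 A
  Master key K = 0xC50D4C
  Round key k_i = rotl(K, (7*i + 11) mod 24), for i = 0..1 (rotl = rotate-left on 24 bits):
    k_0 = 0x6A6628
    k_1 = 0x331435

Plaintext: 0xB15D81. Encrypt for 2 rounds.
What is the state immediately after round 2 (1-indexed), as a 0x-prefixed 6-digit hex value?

0xAC1528

s_0 = plaintext = 0xB15D81
s_1 = Round(s_0, k_0) = 0xD81AC1
s_2 = Round(s_1, k_1) = 0xAC1528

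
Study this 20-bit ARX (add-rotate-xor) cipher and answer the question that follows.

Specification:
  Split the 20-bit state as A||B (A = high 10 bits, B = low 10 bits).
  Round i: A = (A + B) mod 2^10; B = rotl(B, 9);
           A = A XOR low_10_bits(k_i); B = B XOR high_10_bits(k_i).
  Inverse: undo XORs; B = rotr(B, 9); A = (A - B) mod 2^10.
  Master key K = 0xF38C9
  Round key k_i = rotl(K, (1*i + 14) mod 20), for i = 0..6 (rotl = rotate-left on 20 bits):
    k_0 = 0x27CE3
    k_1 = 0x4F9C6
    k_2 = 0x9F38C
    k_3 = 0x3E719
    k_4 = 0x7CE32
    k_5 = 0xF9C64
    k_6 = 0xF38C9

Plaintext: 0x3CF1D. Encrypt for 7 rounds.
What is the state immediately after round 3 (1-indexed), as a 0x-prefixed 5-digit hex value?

s_0 = plaintext = 0x3CF1D
s_1 = Round(s_0, k_0) = 0x3CF11
s_2 = Round(s_1, k_1) = 0x70AB6
s_3 = Round(s_2, k_2) = 0xFD327
s_4 = Round(s_3, k_3) = 0x00B6A
s_5 = Round(s_4, k_4) = 0x57846
s_6 = Round(s_5, k_5) = 0x703C4
s_7 = Round(s_6, k_6) = 0x5362C

0xFD327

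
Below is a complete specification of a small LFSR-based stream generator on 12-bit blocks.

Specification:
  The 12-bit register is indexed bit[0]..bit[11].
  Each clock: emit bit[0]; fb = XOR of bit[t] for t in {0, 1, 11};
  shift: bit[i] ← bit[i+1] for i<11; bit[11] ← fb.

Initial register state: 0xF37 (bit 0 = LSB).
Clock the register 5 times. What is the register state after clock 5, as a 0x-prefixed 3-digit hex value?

0xDF9

reg_0 = 0xF37
clock 1: out=1, reg = 0xF9B
clock 2: out=1, reg = 0xFCD
clock 3: out=1, reg = 0x7E6
clock 4: out=0, reg = 0xBF3
clock 5: out=1, reg = 0xDF9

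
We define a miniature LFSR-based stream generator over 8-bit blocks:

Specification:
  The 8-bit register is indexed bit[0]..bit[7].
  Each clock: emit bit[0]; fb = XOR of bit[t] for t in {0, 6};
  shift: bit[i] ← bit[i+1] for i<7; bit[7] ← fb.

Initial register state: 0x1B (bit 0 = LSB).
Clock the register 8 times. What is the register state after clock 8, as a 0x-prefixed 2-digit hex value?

reg_0 = 0x1B
clock 1: out=1, reg = 0x8D
clock 2: out=1, reg = 0xC6
clock 3: out=0, reg = 0xE3
clock 4: out=1, reg = 0x71
clock 5: out=1, reg = 0x38
clock 6: out=0, reg = 0x1C
clock 7: out=0, reg = 0x0E
clock 8: out=0, reg = 0x07

0x07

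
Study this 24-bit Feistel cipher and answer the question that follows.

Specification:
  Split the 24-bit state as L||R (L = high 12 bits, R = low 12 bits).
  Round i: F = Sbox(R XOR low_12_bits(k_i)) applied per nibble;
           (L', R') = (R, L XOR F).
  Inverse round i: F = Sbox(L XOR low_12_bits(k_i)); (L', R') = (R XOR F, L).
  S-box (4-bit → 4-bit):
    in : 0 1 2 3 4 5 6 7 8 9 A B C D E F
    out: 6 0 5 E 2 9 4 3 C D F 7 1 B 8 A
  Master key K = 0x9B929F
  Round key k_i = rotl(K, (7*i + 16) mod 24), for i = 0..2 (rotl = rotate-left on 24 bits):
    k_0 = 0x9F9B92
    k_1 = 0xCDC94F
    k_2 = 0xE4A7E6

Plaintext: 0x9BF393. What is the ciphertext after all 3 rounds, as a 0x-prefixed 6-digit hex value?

0x245C21

s_0 = plaintext = 0x9BF393
s_1 = Round(s_0, k_0) = 0x3935DF
s_2 = Round(s_1, k_1) = 0x5DF245
s_3 = Round(s_2, k_2) = 0x245C21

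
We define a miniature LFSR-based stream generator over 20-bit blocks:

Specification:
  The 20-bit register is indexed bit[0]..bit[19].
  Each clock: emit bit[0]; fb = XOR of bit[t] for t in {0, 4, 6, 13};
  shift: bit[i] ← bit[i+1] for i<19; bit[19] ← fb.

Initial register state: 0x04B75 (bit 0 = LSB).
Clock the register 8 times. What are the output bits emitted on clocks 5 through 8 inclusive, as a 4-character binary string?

reg_0 = 0x04B75
clock 1: out=1, reg = 0x825BA
clock 2: out=0, reg = 0x412DD
clock 3: out=1, reg = 0xA096E
clock 4: out=0, reg = 0xD04B7
clock 5: out=1, reg = 0x6825B
clock 6: out=1, reg = 0xB412D
clock 7: out=1, reg = 0xDA096
clock 8: out=0, reg = 0x6D04B

1110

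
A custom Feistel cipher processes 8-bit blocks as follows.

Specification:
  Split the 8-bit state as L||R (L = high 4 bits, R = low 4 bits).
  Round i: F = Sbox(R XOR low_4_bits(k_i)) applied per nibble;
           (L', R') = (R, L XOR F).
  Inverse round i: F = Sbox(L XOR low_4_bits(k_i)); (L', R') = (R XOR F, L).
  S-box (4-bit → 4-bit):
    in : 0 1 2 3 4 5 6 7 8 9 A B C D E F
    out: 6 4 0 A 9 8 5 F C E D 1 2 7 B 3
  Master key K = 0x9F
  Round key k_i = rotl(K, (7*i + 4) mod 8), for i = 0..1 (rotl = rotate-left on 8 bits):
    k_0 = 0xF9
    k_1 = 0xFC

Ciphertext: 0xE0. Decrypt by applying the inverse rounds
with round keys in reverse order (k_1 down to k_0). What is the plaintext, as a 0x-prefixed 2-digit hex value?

s_0 = ciphertext = 0xE0
s_1 = InvRound(s_0, k_1) = 0x0E
s_2 = InvRound(s_1, k_0) = 0x00

0x00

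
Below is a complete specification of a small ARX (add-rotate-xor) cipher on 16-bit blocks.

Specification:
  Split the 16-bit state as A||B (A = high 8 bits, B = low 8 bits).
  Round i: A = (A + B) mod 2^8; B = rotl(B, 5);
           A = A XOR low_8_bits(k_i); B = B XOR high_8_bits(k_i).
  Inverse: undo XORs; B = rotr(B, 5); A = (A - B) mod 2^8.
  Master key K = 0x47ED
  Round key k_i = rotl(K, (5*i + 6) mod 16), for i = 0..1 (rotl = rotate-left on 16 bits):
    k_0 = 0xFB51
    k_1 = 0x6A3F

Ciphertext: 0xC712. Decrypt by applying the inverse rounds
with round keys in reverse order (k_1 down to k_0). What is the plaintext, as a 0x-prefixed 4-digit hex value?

s_0 = ciphertext = 0xC712
s_1 = InvRound(s_0, k_1) = 0x35C3
s_2 = InvRound(s_1, k_0) = 0xA3C1

0xA3C1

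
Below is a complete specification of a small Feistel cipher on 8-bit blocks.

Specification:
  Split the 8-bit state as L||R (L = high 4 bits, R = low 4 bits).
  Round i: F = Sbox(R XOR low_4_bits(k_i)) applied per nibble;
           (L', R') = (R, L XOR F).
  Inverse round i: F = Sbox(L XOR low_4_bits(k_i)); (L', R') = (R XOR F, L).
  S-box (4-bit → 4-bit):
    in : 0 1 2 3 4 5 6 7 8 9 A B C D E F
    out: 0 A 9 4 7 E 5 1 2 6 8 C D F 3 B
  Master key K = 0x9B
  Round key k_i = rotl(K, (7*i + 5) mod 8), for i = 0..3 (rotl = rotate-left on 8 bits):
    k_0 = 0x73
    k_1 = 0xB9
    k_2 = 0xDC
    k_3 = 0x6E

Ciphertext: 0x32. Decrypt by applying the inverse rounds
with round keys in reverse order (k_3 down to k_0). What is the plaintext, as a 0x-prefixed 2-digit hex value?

0xAD

s_0 = ciphertext = 0x32
s_1 = InvRound(s_0, k_3) = 0xD3
s_2 = InvRound(s_1, k_2) = 0x9D
s_3 = InvRound(s_2, k_1) = 0xD9
s_4 = InvRound(s_3, k_0) = 0xAD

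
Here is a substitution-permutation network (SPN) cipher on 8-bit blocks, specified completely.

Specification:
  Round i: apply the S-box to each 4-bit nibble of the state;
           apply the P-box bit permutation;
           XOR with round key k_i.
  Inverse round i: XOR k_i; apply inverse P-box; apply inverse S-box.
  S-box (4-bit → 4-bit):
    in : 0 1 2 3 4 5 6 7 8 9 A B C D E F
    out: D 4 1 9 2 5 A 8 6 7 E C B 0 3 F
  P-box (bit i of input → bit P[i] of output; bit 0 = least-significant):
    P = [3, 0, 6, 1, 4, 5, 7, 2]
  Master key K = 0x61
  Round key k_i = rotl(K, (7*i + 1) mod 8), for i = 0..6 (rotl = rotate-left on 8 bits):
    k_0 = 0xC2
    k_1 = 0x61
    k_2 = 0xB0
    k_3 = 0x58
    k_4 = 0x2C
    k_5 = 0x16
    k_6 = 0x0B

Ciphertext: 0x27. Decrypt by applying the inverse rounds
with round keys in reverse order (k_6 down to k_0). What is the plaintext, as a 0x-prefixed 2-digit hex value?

0xBD

s_0 = ciphertext = 0x27
s_1 = InvRound(s_0, k_6) = 0x62
s_2 = InvRound(s_1, k_5) = 0xC1
s_3 = InvRound(s_2, k_4) = 0xA9
s_4 = InvRound(s_3, k_3) = 0x98
s_5 = InvRound(s_4, k_2) = 0x42
s_6 = InvRound(s_5, k_1) = 0x46
s_7 = InvRound(s_6, k_0) = 0xBD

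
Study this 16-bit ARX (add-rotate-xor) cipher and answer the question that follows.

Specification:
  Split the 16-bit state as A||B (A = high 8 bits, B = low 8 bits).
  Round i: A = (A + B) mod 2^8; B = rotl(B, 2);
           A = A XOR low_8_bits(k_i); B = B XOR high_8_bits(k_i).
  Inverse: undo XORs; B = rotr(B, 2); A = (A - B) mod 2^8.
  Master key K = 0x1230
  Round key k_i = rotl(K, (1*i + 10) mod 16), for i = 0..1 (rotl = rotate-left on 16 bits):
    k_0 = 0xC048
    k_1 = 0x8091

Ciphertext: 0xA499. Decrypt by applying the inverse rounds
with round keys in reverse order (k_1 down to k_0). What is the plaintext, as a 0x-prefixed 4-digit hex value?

0x06A1

s_0 = ciphertext = 0xA499
s_1 = InvRound(s_0, k_1) = 0xEF46
s_2 = InvRound(s_1, k_0) = 0x06A1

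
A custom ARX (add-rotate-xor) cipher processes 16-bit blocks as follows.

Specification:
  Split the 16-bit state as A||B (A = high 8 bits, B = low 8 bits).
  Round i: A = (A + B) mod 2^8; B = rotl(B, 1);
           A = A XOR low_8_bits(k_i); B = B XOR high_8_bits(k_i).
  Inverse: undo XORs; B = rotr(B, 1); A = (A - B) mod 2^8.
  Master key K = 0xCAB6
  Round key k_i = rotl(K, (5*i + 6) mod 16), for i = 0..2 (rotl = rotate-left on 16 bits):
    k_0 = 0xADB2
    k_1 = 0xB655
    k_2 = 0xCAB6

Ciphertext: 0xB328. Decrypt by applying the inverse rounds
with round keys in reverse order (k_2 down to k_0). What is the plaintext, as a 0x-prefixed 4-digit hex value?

0x4527

s_0 = ciphertext = 0xB328
s_1 = InvRound(s_0, k_2) = 0x9471
s_2 = InvRound(s_1, k_1) = 0xDEE3
s_3 = InvRound(s_2, k_0) = 0x4527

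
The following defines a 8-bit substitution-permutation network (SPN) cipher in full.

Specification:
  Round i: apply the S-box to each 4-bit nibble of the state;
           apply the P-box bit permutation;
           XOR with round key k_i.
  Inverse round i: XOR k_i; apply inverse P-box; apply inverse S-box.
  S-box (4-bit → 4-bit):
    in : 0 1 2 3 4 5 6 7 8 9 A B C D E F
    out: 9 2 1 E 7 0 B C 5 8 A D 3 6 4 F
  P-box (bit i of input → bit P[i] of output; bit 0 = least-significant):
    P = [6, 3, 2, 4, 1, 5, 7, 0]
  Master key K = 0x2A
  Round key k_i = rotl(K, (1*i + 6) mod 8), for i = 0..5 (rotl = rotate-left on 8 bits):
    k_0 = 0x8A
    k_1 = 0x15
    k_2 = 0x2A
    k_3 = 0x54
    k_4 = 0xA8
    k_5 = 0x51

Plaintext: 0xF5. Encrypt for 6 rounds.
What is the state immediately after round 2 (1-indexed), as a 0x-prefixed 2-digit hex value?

s_0 = plaintext = 0xF5
s_1 = Round(s_0, k_0) = 0x29
s_2 = Round(s_1, k_1) = 0x07
s_3 = Round(s_2, k_2) = 0x3D
s_4 = Round(s_3, k_3) = 0xF9
s_5 = Round(s_4, k_4) = 0x1B
s_6 = Round(s_5, k_5) = 0x25

0x07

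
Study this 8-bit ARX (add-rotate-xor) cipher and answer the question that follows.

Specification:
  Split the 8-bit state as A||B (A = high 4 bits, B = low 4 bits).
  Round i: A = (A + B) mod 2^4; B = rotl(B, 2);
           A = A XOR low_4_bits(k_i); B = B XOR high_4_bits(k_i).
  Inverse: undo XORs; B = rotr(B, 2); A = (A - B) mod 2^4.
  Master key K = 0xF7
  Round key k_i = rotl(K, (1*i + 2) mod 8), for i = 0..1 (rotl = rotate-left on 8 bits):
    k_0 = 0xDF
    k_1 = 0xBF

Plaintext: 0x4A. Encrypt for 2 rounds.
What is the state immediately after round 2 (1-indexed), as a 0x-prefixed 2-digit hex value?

0x76

s_0 = plaintext = 0x4A
s_1 = Round(s_0, k_0) = 0x17
s_2 = Round(s_1, k_1) = 0x76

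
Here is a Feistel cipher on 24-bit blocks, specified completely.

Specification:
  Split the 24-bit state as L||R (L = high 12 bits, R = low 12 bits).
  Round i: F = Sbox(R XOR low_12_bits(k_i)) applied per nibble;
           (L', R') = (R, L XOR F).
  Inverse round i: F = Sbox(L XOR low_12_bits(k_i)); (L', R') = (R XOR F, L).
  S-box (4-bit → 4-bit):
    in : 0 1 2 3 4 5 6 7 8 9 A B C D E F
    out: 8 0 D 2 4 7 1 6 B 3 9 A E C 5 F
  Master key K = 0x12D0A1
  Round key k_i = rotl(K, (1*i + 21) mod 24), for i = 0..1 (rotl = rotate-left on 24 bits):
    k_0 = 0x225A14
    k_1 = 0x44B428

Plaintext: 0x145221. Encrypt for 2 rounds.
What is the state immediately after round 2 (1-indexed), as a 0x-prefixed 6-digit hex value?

s_0 = plaintext = 0x145221
s_1 = Round(s_0, k_0) = 0x221A62
s_2 = Round(s_1, k_1) = 0xA62768

0xA62768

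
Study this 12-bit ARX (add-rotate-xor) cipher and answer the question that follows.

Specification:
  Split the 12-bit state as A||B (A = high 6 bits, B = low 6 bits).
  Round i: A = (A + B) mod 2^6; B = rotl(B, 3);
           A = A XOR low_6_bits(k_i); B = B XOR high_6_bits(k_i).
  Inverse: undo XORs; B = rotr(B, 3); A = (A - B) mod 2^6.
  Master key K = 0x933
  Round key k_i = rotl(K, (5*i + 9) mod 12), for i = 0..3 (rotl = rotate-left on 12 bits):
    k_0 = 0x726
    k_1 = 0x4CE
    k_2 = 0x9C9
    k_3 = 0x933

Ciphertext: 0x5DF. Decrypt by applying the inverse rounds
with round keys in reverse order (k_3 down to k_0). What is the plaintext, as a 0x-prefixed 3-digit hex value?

0x637

s_0 = ciphertext = 0x5DF
s_1 = InvRound(s_0, k_3) = 0x15F
s_2 = InvRound(s_1, k_2) = 0x147
s_3 = InvRound(s_2, k_1) = 0xA62
s_4 = InvRound(s_3, k_0) = 0x637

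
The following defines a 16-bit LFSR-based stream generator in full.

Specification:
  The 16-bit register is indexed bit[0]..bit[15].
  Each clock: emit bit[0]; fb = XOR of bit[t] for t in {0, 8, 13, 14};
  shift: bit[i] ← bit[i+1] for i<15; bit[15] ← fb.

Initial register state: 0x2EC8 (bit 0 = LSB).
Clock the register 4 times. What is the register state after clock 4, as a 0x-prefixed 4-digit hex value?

reg_0 = 0x2EC8
clock 1: out=0, reg = 0x9764
clock 2: out=0, reg = 0xCBB2
clock 3: out=0, reg = 0x65D9
clock 4: out=1, reg = 0x32EC

0x32EC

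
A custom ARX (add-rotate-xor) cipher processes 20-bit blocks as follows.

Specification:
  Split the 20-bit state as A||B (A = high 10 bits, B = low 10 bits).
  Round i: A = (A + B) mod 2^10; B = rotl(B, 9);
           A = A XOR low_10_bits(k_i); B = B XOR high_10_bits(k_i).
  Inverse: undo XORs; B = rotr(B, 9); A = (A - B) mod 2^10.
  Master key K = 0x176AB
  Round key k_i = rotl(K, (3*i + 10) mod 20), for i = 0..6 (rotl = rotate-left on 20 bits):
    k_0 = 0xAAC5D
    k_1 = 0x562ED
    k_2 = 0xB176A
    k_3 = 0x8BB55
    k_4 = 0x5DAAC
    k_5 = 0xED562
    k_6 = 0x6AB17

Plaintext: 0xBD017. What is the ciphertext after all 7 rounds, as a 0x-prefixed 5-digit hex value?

s_0 = plaintext = 0xBD017
s_1 = Round(s_0, k_0) = 0xD58A0
s_2 = Round(s_1, k_1) = 0x46D08
s_3 = Round(s_2, k_2) = 0x52641
s_4 = Round(s_3, k_3) = 0x37D0E
s_5 = Round(s_4, k_4) = 0xD05F1
s_6 = Round(s_5, k_5) = 0x1414D
s_7 = Round(s_6, k_6) = 0xA2B0C

0xA2B0C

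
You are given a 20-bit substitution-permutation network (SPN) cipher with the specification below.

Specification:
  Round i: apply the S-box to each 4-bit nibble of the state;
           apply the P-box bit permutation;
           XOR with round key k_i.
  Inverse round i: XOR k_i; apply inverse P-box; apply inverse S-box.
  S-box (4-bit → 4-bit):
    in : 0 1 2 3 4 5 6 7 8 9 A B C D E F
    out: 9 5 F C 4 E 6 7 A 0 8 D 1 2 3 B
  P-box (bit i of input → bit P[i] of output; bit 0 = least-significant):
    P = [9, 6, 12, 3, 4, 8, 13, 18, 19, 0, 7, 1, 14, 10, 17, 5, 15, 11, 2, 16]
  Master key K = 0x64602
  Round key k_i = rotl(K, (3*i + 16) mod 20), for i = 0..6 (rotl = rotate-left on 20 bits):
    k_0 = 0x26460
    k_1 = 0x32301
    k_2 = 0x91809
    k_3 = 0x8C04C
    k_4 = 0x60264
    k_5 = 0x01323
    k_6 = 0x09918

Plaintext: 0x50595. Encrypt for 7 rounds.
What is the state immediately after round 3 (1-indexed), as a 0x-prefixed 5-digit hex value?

0x3FD6B

s_0 = plaintext = 0x50595
s_1 = Round(s_0, k_0) = 0x33C8F
s_2 = Round(s_1, k_1) = 0xC206D
s_3 = Round(s_2, k_2) = 0x3FD6B
s_4 = Round(s_3, k_3) = 0x9B761
s_5 = Round(s_4, k_4) = 0xC71C5
s_6 = Round(s_5, k_5) = 0xAC7FB
s_7 = Round(s_6, k_6) = 0xDCA81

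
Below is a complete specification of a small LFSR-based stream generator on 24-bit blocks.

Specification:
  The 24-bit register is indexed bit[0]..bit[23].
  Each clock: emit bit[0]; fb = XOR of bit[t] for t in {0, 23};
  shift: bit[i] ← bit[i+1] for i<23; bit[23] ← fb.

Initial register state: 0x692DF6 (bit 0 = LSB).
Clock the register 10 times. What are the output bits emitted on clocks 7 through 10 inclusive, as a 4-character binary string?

reg_0 = 0x692DF6
clock 1: out=0, reg = 0x3496FB
clock 2: out=1, reg = 0x9A4B7D
clock 3: out=1, reg = 0x4D25BE
clock 4: out=0, reg = 0x2692DF
clock 5: out=1, reg = 0x93496F
clock 6: out=1, reg = 0x49A4B7
clock 7: out=1, reg = 0xA4D25B
clock 8: out=1, reg = 0x52692D
clock 9: out=1, reg = 0xA93496
clock 10: out=0, reg = 0xD49A4B

1110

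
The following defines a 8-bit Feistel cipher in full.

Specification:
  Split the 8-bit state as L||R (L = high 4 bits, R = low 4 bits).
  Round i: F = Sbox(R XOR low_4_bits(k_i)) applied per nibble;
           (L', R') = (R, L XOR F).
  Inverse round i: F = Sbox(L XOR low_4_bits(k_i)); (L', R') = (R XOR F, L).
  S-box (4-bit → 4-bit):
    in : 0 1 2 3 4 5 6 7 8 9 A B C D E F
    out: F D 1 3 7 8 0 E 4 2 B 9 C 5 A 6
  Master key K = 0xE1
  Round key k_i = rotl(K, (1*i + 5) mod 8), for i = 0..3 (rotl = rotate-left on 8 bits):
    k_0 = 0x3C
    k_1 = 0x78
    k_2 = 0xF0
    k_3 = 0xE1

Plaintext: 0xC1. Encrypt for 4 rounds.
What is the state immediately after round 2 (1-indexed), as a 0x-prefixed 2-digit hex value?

s_0 = plaintext = 0xC1
s_1 = Round(s_0, k_0) = 0x19
s_2 = Round(s_1, k_1) = 0x9C
s_3 = Round(s_2, k_2) = 0xC5
s_4 = Round(s_3, k_3) = 0x5B

0x9C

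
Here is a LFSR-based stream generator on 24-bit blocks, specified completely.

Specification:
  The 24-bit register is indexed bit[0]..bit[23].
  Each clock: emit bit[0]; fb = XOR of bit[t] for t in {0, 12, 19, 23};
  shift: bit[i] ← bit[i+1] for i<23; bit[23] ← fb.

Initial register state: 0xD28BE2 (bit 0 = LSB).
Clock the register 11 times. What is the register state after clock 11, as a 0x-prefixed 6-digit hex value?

reg_0 = 0xD28BE2
clock 1: out=0, reg = 0xE945F1
clock 2: out=1, reg = 0xF4A2F8
clock 3: out=0, reg = 0xFA517C
clock 4: out=0, reg = 0xFD28BE
clock 5: out=0, reg = 0x7E945F
clock 6: out=1, reg = 0xBF4A2F
clock 7: out=1, reg = 0xDFA517
clock 8: out=1, reg = 0xEFD28B
clock 9: out=1, reg = 0x77E945
clock 10: out=1, reg = 0xBBF4A2
clock 11: out=0, reg = 0xDDFA51

0xDDFA51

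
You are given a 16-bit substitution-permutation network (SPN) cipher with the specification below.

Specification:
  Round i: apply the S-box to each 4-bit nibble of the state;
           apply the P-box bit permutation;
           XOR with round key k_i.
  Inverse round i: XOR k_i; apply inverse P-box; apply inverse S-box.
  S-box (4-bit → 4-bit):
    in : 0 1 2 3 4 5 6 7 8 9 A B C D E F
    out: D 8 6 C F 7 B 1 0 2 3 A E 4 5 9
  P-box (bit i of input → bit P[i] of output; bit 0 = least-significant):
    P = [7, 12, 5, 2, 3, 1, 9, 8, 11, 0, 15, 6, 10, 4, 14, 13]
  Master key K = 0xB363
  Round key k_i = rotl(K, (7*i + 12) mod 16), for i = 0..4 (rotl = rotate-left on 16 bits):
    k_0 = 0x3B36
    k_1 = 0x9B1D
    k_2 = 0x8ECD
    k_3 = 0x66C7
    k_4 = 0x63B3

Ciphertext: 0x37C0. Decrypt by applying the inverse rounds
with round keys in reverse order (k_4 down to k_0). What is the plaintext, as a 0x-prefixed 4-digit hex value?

0x4070

s_0 = ciphertext = 0x37C0
s_1 = InvRound(s_0, k_4) = 0x5B92
s_2 = InvRound(s_1, k_3) = 0x661B
s_3 = InvRound(s_2, k_2) = 0xC09F
s_4 = InvRound(s_3, k_1) = 0xD7CA
s_5 = InvRound(s_4, k_0) = 0x4070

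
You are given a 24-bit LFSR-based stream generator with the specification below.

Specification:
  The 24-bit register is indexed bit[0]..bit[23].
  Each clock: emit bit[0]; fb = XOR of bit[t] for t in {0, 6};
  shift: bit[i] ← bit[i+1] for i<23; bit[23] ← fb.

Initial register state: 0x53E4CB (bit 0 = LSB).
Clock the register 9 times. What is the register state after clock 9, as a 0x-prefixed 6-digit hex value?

0xAC29F2

reg_0 = 0x53E4CB
clock 1: out=1, reg = 0x29F265
clock 2: out=1, reg = 0x14F932
clock 3: out=0, reg = 0x0A7C99
clock 4: out=1, reg = 0x853E4C
clock 5: out=0, reg = 0xC29F26
clock 6: out=0, reg = 0x614F93
clock 7: out=1, reg = 0xB0A7C9
clock 8: out=1, reg = 0x5853E4
clock 9: out=0, reg = 0xAC29F2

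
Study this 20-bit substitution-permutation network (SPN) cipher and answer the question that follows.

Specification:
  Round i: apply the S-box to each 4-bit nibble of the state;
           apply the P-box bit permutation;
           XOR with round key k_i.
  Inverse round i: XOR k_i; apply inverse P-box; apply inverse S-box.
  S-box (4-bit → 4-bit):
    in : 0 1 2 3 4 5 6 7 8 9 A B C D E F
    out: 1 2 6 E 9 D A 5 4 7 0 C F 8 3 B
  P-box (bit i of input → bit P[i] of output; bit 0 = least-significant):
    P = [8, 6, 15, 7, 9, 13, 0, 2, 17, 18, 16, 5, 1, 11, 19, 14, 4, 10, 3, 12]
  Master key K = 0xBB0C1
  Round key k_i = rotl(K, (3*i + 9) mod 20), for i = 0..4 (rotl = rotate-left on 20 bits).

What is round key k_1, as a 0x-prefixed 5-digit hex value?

0xC1BB0

K = 0xBB0C1
k_0 = rotl(K, (3*0+9) mod 20) = rotl(K, 9) = 0x18376
k_1 = rotl(K, (3*1+9) mod 20) = rotl(K, 12) = 0xC1BB0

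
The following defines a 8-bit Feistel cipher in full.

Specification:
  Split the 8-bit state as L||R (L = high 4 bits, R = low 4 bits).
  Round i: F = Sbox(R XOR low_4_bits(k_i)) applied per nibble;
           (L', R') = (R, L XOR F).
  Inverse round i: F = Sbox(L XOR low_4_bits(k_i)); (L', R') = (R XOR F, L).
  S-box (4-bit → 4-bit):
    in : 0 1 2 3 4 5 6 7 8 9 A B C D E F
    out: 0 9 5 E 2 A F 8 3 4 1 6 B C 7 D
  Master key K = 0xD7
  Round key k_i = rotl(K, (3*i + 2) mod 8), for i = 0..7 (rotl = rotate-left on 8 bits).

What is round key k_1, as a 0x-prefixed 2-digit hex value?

0xFA

K = 0xD7
k_0 = rotl(K, (3*0+2) mod 8) = rotl(K, 2) = 0x5F
k_1 = rotl(K, (3*1+2) mod 8) = rotl(K, 5) = 0xFA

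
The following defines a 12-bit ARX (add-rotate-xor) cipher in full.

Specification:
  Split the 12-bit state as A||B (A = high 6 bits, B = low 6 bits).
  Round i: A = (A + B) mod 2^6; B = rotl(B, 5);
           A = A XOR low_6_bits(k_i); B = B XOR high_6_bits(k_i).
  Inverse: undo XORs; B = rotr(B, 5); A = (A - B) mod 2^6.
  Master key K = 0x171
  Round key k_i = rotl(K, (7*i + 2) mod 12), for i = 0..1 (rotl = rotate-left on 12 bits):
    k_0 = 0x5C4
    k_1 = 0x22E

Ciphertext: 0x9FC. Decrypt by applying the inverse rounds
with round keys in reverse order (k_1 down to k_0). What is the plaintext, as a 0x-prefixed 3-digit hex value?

0x9FD

s_0 = ciphertext = 0x9FC
s_1 = InvRound(s_0, k_1) = 0x829
s_2 = InvRound(s_1, k_0) = 0x9FD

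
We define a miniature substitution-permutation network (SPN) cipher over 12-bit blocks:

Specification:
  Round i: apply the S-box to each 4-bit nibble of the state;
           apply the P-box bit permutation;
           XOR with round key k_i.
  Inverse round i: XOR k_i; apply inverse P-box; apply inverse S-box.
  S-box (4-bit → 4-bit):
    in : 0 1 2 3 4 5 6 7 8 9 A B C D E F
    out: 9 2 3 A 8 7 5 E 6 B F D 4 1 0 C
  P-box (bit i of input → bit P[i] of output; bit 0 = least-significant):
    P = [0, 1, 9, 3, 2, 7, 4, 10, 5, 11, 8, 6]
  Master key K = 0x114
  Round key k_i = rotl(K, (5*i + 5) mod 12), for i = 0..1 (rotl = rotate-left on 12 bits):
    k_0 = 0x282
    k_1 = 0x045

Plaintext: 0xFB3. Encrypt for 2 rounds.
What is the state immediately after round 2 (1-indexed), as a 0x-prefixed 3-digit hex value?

s_0 = plaintext = 0xFB3
s_1 = Round(s_0, k_0) = 0x7DC
s_2 = Round(s_1, k_1) = 0xB01

0xB01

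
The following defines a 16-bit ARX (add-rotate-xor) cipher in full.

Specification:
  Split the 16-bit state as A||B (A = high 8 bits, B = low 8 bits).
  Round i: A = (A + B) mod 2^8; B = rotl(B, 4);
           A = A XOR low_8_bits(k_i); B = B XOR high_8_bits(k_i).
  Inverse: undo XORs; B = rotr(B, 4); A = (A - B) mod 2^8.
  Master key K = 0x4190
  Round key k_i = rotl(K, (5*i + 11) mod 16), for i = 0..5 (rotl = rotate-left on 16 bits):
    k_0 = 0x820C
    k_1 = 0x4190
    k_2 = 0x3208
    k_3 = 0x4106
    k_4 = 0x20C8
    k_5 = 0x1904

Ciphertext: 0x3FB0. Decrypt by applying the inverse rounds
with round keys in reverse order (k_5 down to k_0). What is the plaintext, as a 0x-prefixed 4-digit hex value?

0x8DA0

s_0 = ciphertext = 0x3FB0
s_1 = InvRound(s_0, k_5) = 0xA19A
s_2 = InvRound(s_1, k_4) = 0xBEAB
s_3 = InvRound(s_2, k_3) = 0x0AAE
s_4 = InvRound(s_3, k_2) = 0x39C9
s_5 = InvRound(s_4, k_1) = 0x2188
s_6 = InvRound(s_5, k_0) = 0x8DA0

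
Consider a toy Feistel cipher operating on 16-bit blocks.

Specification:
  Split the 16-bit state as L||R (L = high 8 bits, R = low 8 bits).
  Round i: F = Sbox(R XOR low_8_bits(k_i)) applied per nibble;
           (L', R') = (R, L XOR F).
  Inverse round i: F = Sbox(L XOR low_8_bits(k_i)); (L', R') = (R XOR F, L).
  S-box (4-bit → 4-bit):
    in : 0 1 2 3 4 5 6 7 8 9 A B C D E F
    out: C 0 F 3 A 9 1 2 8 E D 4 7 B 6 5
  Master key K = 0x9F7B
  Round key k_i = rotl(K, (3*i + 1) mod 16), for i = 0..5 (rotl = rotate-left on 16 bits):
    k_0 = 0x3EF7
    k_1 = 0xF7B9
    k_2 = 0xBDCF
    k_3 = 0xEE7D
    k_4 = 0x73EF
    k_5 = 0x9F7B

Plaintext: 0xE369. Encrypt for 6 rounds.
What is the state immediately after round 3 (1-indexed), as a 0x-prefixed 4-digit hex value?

0x2E65

s_0 = plaintext = 0xE369
s_1 = Round(s_0, k_0) = 0x6905
s_2 = Round(s_1, k_1) = 0x052E
s_3 = Round(s_2, k_2) = 0x2E65
s_4 = Round(s_3, k_3) = 0x6526
s_5 = Round(s_4, k_4) = 0x261B
s_6 = Round(s_5, k_5) = 0x1B3A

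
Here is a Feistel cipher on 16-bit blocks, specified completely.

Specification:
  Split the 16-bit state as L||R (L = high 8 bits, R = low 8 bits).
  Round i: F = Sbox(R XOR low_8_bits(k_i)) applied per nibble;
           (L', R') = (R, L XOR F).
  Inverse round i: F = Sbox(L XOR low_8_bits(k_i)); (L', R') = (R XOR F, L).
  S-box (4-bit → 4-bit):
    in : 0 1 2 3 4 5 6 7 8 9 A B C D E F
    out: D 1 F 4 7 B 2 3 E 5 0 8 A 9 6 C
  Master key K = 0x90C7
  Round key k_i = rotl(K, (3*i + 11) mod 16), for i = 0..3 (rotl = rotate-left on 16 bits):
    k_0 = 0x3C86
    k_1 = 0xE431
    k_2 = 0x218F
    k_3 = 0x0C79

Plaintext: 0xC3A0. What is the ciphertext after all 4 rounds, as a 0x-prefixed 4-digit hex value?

s_0 = plaintext = 0xC3A0
s_1 = Round(s_0, k_0) = 0xA031
s_2 = Round(s_1, k_1) = 0x317D
s_3 = Round(s_2, k_2) = 0x7DFE
s_4 = Round(s_3, k_3) = 0xFE9E

0xFE9E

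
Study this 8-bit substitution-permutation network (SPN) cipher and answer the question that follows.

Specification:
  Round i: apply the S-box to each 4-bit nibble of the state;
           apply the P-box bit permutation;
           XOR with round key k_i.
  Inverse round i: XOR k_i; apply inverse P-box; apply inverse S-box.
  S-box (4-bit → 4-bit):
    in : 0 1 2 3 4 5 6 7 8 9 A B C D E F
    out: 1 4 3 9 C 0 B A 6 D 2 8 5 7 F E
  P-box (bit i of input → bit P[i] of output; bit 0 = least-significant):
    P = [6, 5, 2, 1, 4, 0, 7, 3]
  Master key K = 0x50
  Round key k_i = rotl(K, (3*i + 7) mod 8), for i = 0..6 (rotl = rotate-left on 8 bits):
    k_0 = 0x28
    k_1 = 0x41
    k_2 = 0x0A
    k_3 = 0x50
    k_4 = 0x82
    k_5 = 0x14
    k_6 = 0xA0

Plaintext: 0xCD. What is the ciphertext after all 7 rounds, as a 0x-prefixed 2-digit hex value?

s_0 = plaintext = 0xCD
s_1 = Round(s_0, k_0) = 0xDC
s_2 = Round(s_1, k_1) = 0x94
s_3 = Round(s_2, k_2) = 0x94
s_4 = Round(s_3, k_3) = 0xCE
s_5 = Round(s_4, k_4) = 0x74
s_6 = Round(s_5, k_5) = 0x1B
s_7 = Round(s_6, k_6) = 0x22

0x22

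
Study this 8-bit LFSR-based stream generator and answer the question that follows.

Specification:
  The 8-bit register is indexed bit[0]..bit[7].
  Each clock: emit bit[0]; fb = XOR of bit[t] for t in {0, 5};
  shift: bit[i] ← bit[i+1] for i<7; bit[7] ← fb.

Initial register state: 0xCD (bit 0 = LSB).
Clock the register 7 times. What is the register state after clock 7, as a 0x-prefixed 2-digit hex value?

reg_0 = 0xCD
clock 1: out=1, reg = 0xE6
clock 2: out=0, reg = 0xF3
clock 3: out=1, reg = 0x79
clock 4: out=1, reg = 0x3C
clock 5: out=0, reg = 0x9E
clock 6: out=0, reg = 0x4F
clock 7: out=1, reg = 0xA7

0xA7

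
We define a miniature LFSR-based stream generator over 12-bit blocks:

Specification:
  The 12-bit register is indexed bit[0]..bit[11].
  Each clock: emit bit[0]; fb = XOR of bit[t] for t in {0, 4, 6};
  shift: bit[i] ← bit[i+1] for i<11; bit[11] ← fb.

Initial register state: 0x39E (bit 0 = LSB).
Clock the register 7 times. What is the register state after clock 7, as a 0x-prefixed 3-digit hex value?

0xD27

reg_0 = 0x39E
clock 1: out=0, reg = 0x9CF
clock 2: out=1, reg = 0x4E7
clock 3: out=1, reg = 0x273
clock 4: out=1, reg = 0x939
clock 5: out=1, reg = 0x49C
clock 6: out=0, reg = 0xA4E
clock 7: out=0, reg = 0xD27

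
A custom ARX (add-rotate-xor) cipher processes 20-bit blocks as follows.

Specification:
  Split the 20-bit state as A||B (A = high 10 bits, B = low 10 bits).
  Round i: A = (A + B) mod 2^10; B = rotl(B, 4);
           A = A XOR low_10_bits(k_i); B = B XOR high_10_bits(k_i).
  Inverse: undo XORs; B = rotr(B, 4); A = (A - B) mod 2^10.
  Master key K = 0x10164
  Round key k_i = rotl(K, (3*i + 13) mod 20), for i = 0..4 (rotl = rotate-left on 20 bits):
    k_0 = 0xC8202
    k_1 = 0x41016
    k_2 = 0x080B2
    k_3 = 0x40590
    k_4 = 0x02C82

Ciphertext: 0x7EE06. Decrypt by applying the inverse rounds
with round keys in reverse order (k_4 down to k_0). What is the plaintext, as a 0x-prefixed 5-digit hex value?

0x77E32

s_0 = ciphertext = 0x7EE06
s_1 = InvRound(s_0, k_4) = 0x86760
s_2 = InvRound(s_1, k_3) = 0xC8C66
s_3 = InvRound(s_2, k_2) = 0x83584
s_4 = InvRound(s_3, k_1) = 0x84C08
s_5 = InvRound(s_4, k_0) = 0x77E32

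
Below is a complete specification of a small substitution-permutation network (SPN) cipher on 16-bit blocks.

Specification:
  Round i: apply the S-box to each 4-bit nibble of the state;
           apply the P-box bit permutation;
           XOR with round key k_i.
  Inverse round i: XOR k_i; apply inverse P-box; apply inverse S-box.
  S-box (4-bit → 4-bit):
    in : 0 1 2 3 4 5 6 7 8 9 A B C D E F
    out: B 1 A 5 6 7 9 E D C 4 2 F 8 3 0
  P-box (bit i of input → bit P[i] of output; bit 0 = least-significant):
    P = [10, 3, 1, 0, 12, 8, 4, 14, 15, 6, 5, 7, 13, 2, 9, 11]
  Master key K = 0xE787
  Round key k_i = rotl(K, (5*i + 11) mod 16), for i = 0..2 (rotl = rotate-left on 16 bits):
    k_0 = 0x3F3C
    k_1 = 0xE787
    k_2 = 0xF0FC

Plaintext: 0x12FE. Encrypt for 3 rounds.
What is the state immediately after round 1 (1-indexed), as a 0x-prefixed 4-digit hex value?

s_0 = plaintext = 0x12FE
s_1 = Round(s_0, k_0) = 0x1BF4
s_2 = Round(s_1, k_1) = 0xC7CD
s_3 = Round(s_2, k_2) = 0x8B09

0x1BF4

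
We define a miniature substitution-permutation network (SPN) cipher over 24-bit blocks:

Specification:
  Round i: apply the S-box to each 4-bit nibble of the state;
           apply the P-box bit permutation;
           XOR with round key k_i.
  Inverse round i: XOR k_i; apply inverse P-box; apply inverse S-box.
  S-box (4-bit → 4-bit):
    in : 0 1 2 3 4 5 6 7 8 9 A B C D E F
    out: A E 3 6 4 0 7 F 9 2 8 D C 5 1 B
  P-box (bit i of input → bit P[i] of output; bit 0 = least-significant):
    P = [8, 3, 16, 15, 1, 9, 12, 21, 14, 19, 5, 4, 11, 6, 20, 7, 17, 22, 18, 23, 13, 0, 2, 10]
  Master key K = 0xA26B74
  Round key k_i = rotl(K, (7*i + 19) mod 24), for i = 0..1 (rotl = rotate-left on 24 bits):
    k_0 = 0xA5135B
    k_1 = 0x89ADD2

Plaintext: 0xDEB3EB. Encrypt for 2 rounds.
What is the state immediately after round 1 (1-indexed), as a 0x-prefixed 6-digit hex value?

0xBEBAFD

s_0 = plaintext = 0xDEB3EB
s_1 = Round(s_0, k_0) = 0xBEBAFD
s_2 = Round(s_1, k_1) = 0xBA8244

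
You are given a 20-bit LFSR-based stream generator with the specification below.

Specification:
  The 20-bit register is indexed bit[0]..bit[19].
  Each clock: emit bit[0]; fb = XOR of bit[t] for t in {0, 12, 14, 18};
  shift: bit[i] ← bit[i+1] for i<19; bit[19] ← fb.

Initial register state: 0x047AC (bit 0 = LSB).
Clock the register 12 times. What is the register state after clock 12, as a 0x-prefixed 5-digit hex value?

0x39D04

reg_0 = 0x047AC
clock 1: out=0, reg = 0x823D6
clock 2: out=0, reg = 0x411EB
clock 3: out=1, reg = 0xA08F5
clock 4: out=1, reg = 0xD047A
clock 5: out=0, reg = 0xE823D
clock 6: out=1, reg = 0x7411E
clock 7: out=0, reg = 0x3A08F
clock 8: out=1, reg = 0x9D047
clock 9: out=1, reg = 0xCE823
clock 10: out=1, reg = 0xE7411
clock 11: out=1, reg = 0x73A08
clock 12: out=0, reg = 0x39D04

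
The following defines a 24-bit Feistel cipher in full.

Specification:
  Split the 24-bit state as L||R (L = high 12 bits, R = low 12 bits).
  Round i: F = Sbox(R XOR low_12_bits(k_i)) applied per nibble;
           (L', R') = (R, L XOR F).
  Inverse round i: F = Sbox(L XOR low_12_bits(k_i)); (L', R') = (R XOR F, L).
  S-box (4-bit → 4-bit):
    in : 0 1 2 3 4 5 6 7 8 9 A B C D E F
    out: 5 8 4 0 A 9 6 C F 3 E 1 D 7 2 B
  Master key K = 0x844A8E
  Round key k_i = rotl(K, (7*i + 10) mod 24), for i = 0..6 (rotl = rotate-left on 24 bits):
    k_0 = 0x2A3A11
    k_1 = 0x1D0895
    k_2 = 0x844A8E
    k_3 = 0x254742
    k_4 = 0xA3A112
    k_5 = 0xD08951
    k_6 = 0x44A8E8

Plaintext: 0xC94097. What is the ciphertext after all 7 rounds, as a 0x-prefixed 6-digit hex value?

0x442F4B

s_0 = plaintext = 0xC94097
s_1 = Round(s_0, k_0) = 0x097262
s_2 = Round(s_1, k_1) = 0x262E2B
s_3 = Round(s_2, k_2) = 0xE2B88B
s_4 = Round(s_3, k_3) = 0x88B5F8
s_5 = Round(s_4, k_4) = 0x5F82A5
s_6 = Round(s_5, k_5) = 0x2A5442
s_7 = Round(s_6, k_6) = 0x442F4B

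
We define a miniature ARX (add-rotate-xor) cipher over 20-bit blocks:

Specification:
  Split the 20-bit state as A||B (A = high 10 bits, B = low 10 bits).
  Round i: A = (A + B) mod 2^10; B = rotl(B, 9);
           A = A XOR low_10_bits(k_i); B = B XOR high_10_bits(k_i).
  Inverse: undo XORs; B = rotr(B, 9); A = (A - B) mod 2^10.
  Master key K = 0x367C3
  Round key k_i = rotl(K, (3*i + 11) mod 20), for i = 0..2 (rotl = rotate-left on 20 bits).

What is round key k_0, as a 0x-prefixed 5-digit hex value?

K = 0x367C3
k_0 = rotl(K, (3*0+11) mod 20) = rotl(K, 11) = 0xE19B3

0xE19B3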